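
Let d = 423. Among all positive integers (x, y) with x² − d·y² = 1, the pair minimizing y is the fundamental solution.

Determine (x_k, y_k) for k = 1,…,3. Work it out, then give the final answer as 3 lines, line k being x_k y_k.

d=423: √d = [20; 1,1,3,4,3,1,1,40] (ℓ=8, even), read p_7/q_7
i=0: a=20 ⇒ p=20, q=1
i=1: a=1 ⇒ p=21, q=1
i=2: a=1 ⇒ p=41, q=2
i=3: a=3 ⇒ p=144, q=7
i=4: a=4 ⇒ p=617, q=30
i=5: a=3 ⇒ p=1995, q=97
i=6: a=1 ⇒ p=2612, q=127
i=7: a=1 ⇒ p=4607, q=224
fundamental: x₁=4607, y₁=224  (since 21224449 − 423·50176 = 1)
(4607+224√423)^2 = 42448897 + 2063936√423
(4607+224√423)^3 = 391124132351 + 19017106080√423

4607 224
42448897 2063936
391124132351 19017106080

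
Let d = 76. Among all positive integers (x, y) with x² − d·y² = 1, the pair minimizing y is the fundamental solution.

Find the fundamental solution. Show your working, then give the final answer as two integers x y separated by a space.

57799 6630

d=76: √d = [8; 1,2,1,1,5,4,5,1,1,2,1,16] (ℓ=12, even), read p_11/q_11
k=0  a_k=8  p_k/q_k = 8/1
k=1  a_k=1  p_k/q_k = 9/1
…
k=6  a_k=4  p_k/q_k = 1421/163
k=7  a_k=5  p_k/q_k = 7445/854
k=8  a_k=1  p_k/q_k = 8866/1017
…
k=10  a_k=2  p_k/q_k = 41488/4759
k=11  a_k=1  p_k/q_k = 57799/6630
→ (57799, 6630).  Check: 57799²=3340724401, 76·6630²=3340724400, difference 1.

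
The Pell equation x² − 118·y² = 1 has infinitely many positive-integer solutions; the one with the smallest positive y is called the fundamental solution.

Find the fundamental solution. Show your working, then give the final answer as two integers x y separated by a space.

306917 28254

√118 → a₀=10, period (1,6,3,2,10,2,3,6,1,20); ℓ=10 even so k=9
step 0: (10, 1)  from 10·(1,0) + (0,1)
step 1: (11, 1)  from 1·(10,1) + (1,0)
step 2: (76, 7)  from 6·(11,1) + (10,1)
…
step 5: (5779, 532)  from 10·(554,51) + (239,22)
step 6: (12112, 1115)  from 2·(5779,532) + (554,51)
step 7: (42115, 3877)  from 3·(12112,1115) + (5779,532)
step 8: (264802, 24377)  from 6·(42115,3877) + (12112,1115)
step 9: (306917, 28254)  from 1·(264802,24377) + (42115,3877)
→ (306917, 28254).  Check: 306917²=94198044889, 118·28254²=94198044888, difference 1.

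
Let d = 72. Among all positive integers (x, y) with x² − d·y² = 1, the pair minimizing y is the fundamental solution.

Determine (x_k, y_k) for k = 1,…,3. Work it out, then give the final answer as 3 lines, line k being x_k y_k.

17 2
577 68
19601 2310

√72 → a₀=8, period (2,16); ℓ=2 even so k=1
a_0=8:  p_0=8·1+0=8,  q_0=8·0+1=1
a_1=2:  p_1=2·8+1=17,  q_1=2·1+0=2
→ (17, 2).  Check: 17²=289, 72·2²=288, difference 1.
k=2:  x_2 = 17·17+72·2·2 = 577,  y_2 = 17·2+2·17 = 68
k=3:  x_3 = 17·577+72·2·68 = 19601,  y_3 = 17·68+2·577 = 2310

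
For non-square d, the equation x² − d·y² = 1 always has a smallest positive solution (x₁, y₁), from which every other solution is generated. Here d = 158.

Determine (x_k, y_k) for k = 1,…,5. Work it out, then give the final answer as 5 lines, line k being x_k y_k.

√158 = [12; 1,1,3,12,3,1,1,24, …], period ℓ=8 (even) → k=7
step 0: (12, 1)  from 12·(1,0) + (0,1)
…
step 3: (88, 7)  from 3·(25,2) + (13,1)
…
step 6: (4412, 351)  from 1·(3331,265) + (1081,86)
step 7: (7743, 616)  from 1·(4412,351) + (3331,265)
fundamental: x₁=7743, y₁=616  (since 59954049 − 158·379456 = 1)
(x_2, y_2) = (7743·7743 + 158·616·616, 7743·616 + 616·7743) = (119908097, 9539376)
(x_3, y_3) = (7743·119908097 + 158·616·9539376, 7743·9539376 + 616·119908097) = (1856896782399, 147726776120)
(x_4, y_4) = (7743·1856896782399 + 158·616·147726776120, 7743·147726776120 + 616·1856896782399) = (28755903452322817, 2287696845454944)
(x_5, y_5) = (7743·28755903452322817 + 158·616·2287696845454944, 7743·2287696845454944 + 616·28755903452322817) = (445313919005774361663, 35427273200988486664)

7743 616
119908097 9539376
1856896782399 147726776120
28755903452322817 2287696845454944
445313919005774361663 35427273200988486664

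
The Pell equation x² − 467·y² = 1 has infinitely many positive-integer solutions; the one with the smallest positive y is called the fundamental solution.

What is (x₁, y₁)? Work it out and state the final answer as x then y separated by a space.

1625626 75225

d=467: √d = [21; 1,1,1,1,3,…,1,1,42] (ℓ=14, even), read p_13/q_13
k=0  a_k=21  p_k/q_k = 21/1
k=1  a_k=1  p_k/q_k = 22/1
…
k=3  a_k=1  p_k/q_k = 65/3
…
k=5  a_k=3  p_k/q_k = 389/18
…
k=8  a_k=3  p_k/q_k = 82767/3830
k=9  a_k=3  p_k/q_k = 275465/12747
…
k=11  a_k=1  p_k/q_k = 633697/29324
k=12  a_k=1  p_k/q_k = 991929/45901
k=13  a_k=1  p_k/q_k = 1625626/75225
(x₁, y₁) = (1625626, 75225);  1625626² − 467·75225² = 1 ✓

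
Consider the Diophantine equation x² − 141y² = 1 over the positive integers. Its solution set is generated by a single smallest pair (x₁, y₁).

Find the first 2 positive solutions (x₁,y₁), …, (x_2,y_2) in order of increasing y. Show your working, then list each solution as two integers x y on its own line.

95 8
18049 1520

√141 = [11; 1,6,1,22, …], period ℓ=4 (even) → k=3
step 0: (11, 1)  from 11·(1,0) + (0,1)
…
step 2: (83, 7)  from 6·(12,1) + (11,1)
step 3: (95, 8)  from 1·(83,7) + (12,1)
→ (95, 8).  Check: 95²=9025, 141·8²=9024, difference 1.
(x_2, y_2) = (95·95 + 141·8·8, 95·8 + 8·95) = (18049, 1520)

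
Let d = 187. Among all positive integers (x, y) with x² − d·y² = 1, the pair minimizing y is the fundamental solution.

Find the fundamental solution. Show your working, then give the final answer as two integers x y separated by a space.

1682 123

d=187: √d = [13; 1,2,13,2,1,26] (ℓ=6, even), read p_5/q_5
step 0: (13, 1)  from 13·(1,0) + (0,1)
step 1: (14, 1)  from 1·(13,1) + (1,0)
step 2: (41, 3)  from 2·(14,1) + (13,1)
step 3: (547, 40)  from 13·(41,3) + (14,1)
step 4: (1135, 83)  from 2·(547,40) + (41,3)
step 5: (1682, 123)  from 1·(1135,83) + (547,40)
→ (1682, 123).  Check: 1682²=2829124, 187·123²=2829123, difference 1.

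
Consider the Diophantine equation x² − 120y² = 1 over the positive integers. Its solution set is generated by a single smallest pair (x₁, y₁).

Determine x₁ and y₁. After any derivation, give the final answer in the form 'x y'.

11 1

d=120: √d = [10; 1,20] (ℓ=2, even), read p_1/q_1
k=0  a_k=10  p_k/q_k = 10/1
k=1  a_k=1  p_k/q_k = 11/1
fundamental: x₁=11, y₁=1  (since 121 − 120·1 = 1)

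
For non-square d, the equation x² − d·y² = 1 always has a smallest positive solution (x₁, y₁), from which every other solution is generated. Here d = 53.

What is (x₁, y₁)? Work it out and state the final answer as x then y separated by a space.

66249 9100

√53 → a₀=7, period (3,1,1,3,14); ℓ=5 odd so k=9
i=0: a=7 ⇒ p=7, q=1
i=1: a=3 ⇒ p=22, q=3
i=2: a=1 ⇒ p=29, q=4
i=3: a=1 ⇒ p=51, q=7
i=4: a=3 ⇒ p=182, q=25
i=5: a=14 ⇒ p=2599, q=357
…
i=7: a=1 ⇒ p=10578, q=1453
i=8: a=1 ⇒ p=18557, q=2549
i=9: a=3 ⇒ p=66249, q=9100
(x₁, y₁) = (66249, 9100);  66249² − 53·9100² = 1 ✓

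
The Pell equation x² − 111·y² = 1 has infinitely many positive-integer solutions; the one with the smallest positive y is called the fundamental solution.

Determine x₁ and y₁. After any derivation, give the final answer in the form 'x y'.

295 28

√111 → a₀=10, period (1,1,6,1,1,20); ℓ=6 even so k=5
a_0=10:  p_0=10·1+0=10,  q_0=10·0+1=1
a_1=1:  p_1=1·10+1=11,  q_1=1·1+0=1
a_2=1:  p_2=1·11+10=21,  q_2=1·1+1=2
a_3=6:  p_3=6·21+11=137,  q_3=6·2+1=13
a_4=1:  p_4=1·137+21=158,  q_4=1·13+2=15
a_5=1:  p_5=1·158+137=295,  q_5=1·15+13=28
→ (295, 28).  Check: 295²=87025, 111·28²=87024, difference 1.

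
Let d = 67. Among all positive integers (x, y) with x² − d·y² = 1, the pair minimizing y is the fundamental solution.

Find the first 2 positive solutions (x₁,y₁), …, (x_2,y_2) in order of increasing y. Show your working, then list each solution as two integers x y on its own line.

√67 = [8; 5,2,1,1,7,1,1,2,5,16, …], period ℓ=10 (even) → k=9
i=0: a=8 ⇒ p=8, q=1
i=1: a=5 ⇒ p=41, q=5
…
i=3: a=1 ⇒ p=131, q=16
i=4: a=1 ⇒ p=221, q=27
i=5: a=7 ⇒ p=1678, q=205
i=6: a=1 ⇒ p=1899, q=232
…
i=8: a=2 ⇒ p=9053, q=1106
i=9: a=5 ⇒ p=48842, q=5967
(x₁, y₁) = (48842, 5967);  48842² − 67·5967² = 1 ✓
k=2:  x_2 = 48842·48842+67·5967·5967 = 4771081927,  y_2 = 48842·5967+5967·48842 = 582880428

48842 5967
4771081927 582880428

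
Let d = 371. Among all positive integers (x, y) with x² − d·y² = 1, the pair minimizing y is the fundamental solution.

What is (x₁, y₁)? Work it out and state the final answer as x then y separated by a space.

√371 → a₀=19, period (3,1,4,1,3,38); ℓ=6 even so k=5
a_0=19:  p_0=19·1+0=19,  q_0=19·0+1=1
…
a_2=1:  p_2=1·58+19=77,  q_2=1·3+1=4
a_3=4:  p_3=4·77+58=366,  q_3=4·4+3=19
a_4=1:  p_4=1·366+77=443,  q_4=1·19+4=23
a_5=3:  p_5=3·443+366=1695,  q_5=3·23+19=88
(x₁, y₁) = (1695, 88);  1695² − 371·88² = 1 ✓

1695 88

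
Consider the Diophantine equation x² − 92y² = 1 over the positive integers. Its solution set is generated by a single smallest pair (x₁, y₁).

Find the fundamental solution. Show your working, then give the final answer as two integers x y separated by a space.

d=92: √d = [9; 1,1,2,4,2,1,1,18] (ℓ=8, even), read p_7/q_7
i=0: a=9 ⇒ p=9, q=1
i=1: a=1 ⇒ p=10, q=1
i=2: a=1 ⇒ p=19, q=2
i=3: a=2 ⇒ p=48, q=5
…
i=6: a=1 ⇒ p=681, q=71
i=7: a=1 ⇒ p=1151, q=120
(x₁, y₁) = (1151, 120);  1151² − 92·120² = 1 ✓

1151 120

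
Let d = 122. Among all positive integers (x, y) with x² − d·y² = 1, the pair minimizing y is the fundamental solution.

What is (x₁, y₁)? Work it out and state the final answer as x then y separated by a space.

243 22

√122 → a₀=11, period (22); ℓ=1 odd so k=1
a_0=11:  p_0=11·1+0=11,  q_0=11·0+1=1
a_1=22:  p_1=22·11+1=243,  q_1=22·1+0=22
fundamental: x₁=243, y₁=22  (since 59049 − 122·484 = 1)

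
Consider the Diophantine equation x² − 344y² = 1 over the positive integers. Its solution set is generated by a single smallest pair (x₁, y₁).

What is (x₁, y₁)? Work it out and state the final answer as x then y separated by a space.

√344 = [18; 1,1,4,1,3,1,4,1,1,36, …], period ℓ=10 (even) → k=9
i=0: a=18 ⇒ p=18, q=1
…
i=2: a=1 ⇒ p=37, q=2
…
i=4: a=1 ⇒ p=204, q=11
…
i=6: a=1 ⇒ p=983, q=53
…
i=8: a=1 ⇒ p=5694, q=307
i=9: a=1 ⇒ p=10405, q=561
fundamental: x₁=10405, y₁=561  (since 108264025 − 344·314721 = 1)

10405 561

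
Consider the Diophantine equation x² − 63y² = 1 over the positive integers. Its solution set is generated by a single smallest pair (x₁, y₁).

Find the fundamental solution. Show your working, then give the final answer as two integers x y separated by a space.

8 1

d=63: √d = [7; 1,14] (ℓ=2, even), read p_1/q_1
i=0: a=7 ⇒ p=7, q=1
i=1: a=1 ⇒ p=8, q=1
(x₁, y₁) = (8, 1);  8² − 63·1² = 1 ✓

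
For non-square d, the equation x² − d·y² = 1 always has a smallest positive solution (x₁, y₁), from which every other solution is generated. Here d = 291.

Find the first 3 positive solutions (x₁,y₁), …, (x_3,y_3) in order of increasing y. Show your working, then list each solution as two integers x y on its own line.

290 17
168199 9860
97555130 5718783

[17; 17,34] for √291; ℓ=2 ⇒ convergent index 1
k=0  a_k=17  p_k/q_k = 17/1
k=1  a_k=17  p_k/q_k = 290/17
(x₁, y₁) = (290, 17);  290² − 291·17² = 1 ✓
n=2: (290,17)∘(290,17) = (290·290+291·17·17, 290·17+17·290) = (168199,9860)
n=3: (168199,9860)∘(290,17) = (290·168199+291·17·9860, 290·9860+17·168199) = (97555130,5718783)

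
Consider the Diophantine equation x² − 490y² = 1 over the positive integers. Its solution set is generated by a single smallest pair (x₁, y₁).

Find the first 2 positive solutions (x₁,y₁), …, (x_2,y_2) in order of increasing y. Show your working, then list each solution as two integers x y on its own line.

[22; 7,2,1,4,4,4,1,2,7,44] for √490; ℓ=10 ⇒ convergent index 9
a_0=22:  p_0=22·1+0=22,  q_0=22·0+1=1
…
a_2=2:  p_2=2·155+22=332,  q_2=2·7+1=15
…
a_5=4:  p_5=4·2280+487=9607,  q_5=4·103+22=434
…
a_8=2:  p_8=2·50315+40708=141338,  q_8=2·2273+1839=6385
a_9=7:  p_9=7·141338+50315=1039681,  q_9=7·6385+2273=46968
→ (1039681, 46968).  Check: 1039681²=1080936581761, 490·46968²=1080936581760, difference 1.
n=2: (1039681,46968)∘(1039681,46968) = (1039681·1039681+490·46968·46968, 1039681·46968+46968·1039681) = (2161873163521,97663474416)

1039681 46968
2161873163521 97663474416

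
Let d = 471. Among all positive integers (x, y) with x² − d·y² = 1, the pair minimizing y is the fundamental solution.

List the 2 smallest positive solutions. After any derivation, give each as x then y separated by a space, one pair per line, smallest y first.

d=471: √d = [21; 1,2,2,1,3,…,2,1,42] (ℓ=14, even), read p_13/q_13
k=0  a_k=21  p_k/q_k = 21/1
k=1  a_k=1  p_k/q_k = 22/1
…
k=3  a_k=2  p_k/q_k = 152/7
…
k=5  a_k=3  p_k/q_k = 803/37
k=6  a_k=4  p_k/q_k = 3429/158
k=7  a_k=14  p_k/q_k = 48809/2249
k=8  a_k=4  p_k/q_k = 198665/9154
…
k=10  a_k=1  p_k/q_k = 843469/38865
k=11  a_k=2  p_k/q_k = 2331742/107441
k=12  a_k=2  p_k/q_k = 5506953/253747
k=13  a_k=1  p_k/q_k = 7838695/361188
(x₁, y₁) = (7838695, 361188);  7838695² − 471·361188² = 1 ✓
(7838695+361188√471)^2 = 122890278606049 + 5662485139320√471

7838695 361188
122890278606049 5662485139320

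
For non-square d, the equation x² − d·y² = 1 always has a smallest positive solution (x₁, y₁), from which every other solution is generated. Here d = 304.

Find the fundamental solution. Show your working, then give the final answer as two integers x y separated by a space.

√304 = [17; 2,3,2,1,1,1,1,1,2,3,2,34, …], period ℓ=12 (even) → k=11
step 0: (17, 1)  from 17·(1,0) + (0,1)
…
step 3: (279, 16)  from 2·(122,7) + (35,2)
step 4: (401, 23)  from 1·(279,16) + (122,7)
step 5: (680, 39)  from 1·(401,23) + (279,16)
…
step 7: (1761, 101)  from 1·(1081,62) + (680,39)
step 8: (2842, 163)  from 1·(1761,101) + (1081,62)
step 9: (7445, 427)  from 2·(2842,163) + (1761,101)
step 10: (25177, 1444)  from 3·(7445,427) + (2842,163)
step 11: (57799, 3315)  from 2·(25177,1444) + (7445,427)
fundamental: x₁=57799, y₁=3315  (since 3340724401 − 304·10989225 = 1)

57799 3315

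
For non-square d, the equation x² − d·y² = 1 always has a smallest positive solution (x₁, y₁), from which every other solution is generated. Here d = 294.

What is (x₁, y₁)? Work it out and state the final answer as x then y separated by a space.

4801 280

√294 = [17; 6,1,4,1,6,34, …], period ℓ=6 (even) → k=5
step 0: (17, 1)  from 17·(1,0) + (0,1)
…
step 4: (703, 41)  from 1·(583,34) + (120,7)
step 5: (4801, 280)  from 6·(703,41) + (583,34)
→ (4801, 280).  Check: 4801²=23049601, 294·280²=23049600, difference 1.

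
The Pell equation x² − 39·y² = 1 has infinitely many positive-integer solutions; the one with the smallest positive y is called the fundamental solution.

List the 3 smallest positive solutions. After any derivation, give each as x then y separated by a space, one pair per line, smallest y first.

√39 = [6; 4,12, …], period ℓ=2 (even) → k=1
a_0=6:  p_0=6·1+0=6,  q_0=6·0+1=1
a_1=4:  p_1=4·6+1=25,  q_1=4·1+0=4
(x₁, y₁) = (25, 4);  25² − 39·4² = 1 ✓
(x_2, y_2) = (25·25 + 39·4·4, 25·4 + 4·25) = (1249, 200)
(x_3, y_3) = (25·1249 + 39·4·200, 25·200 + 4·1249) = (62425, 9996)

25 4
1249 200
62425 9996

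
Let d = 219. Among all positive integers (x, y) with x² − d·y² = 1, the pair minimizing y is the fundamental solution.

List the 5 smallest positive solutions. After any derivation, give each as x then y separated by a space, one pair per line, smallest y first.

74 5
10951 740
1620674 109515
239848801 16207480
35496001874 2398597525

[14; 1,3,1,28] for √219; ℓ=4 ⇒ convergent index 3
step 0: (14, 1)  from 14·(1,0) + (0,1)
…
step 2: (59, 4)  from 3·(15,1) + (14,1)
step 3: (74, 5)  from 1·(59,4) + (15,1)
fundamental: x₁=74, y₁=5  (since 5476 − 219·25 = 1)
(x_2, y_2) = (74·74 + 219·5·5, 74·5 + 5·74) = (10951, 740)
(x_3, y_3) = (74·10951 + 219·5·740, 74·740 + 5·10951) = (1620674, 109515)
(x_4, y_4) = (74·1620674 + 219·5·109515, 74·109515 + 5·1620674) = (239848801, 16207480)
(x_5, y_5) = (74·239848801 + 219·5·16207480, 74·16207480 + 5·239848801) = (35496001874, 2398597525)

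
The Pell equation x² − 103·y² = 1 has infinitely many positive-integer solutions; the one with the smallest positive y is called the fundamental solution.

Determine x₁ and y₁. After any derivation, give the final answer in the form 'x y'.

227528 22419

[10; 6,1,2,1,1,9,1,1,2,1,6,20] for √103; ℓ=12 ⇒ convergent index 11
step 0: (10, 1)  from 10·(1,0) + (0,1)
…
step 5: (477, 47)  from 1·(274,27) + (203,20)
…
step 7: (5044, 497)  from 1·(4567,450) + (477,47)
…
step 10: (33877, 3338)  from 1·(24266,2391) + (9611,947)
step 11: (227528, 22419)  from 6·(33877,3338) + (24266,2391)
(x₁, y₁) = (227528, 22419);  227528² − 103·22419² = 1 ✓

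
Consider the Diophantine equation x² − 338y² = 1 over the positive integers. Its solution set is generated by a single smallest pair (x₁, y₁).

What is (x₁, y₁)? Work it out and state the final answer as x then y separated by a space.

114243 6214

d=338: √d = [18; 2,1,1,2,36] (ℓ=5, odd), read p_9/q_9
k=0  a_k=18  p_k/q_k = 18/1
k=1  a_k=2  p_k/q_k = 37/2
…
k=3  a_k=1  p_k/q_k = 92/5
…
k=5  a_k=36  p_k/q_k = 8696/473
…
k=8  a_k=1  p_k/q_k = 43958/2391
k=9  a_k=2  p_k/q_k = 114243/6214
fundamental: x₁=114243, y₁=6214  (since 13051463049 − 338·38613796 = 1)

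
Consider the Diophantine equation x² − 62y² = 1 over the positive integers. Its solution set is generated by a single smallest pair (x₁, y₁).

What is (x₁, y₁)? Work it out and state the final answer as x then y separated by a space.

√62 → a₀=7, period (1,6,1,14); ℓ=4 even so k=3
i=0: a=7 ⇒ p=7, q=1
…
i=2: a=6 ⇒ p=55, q=7
i=3: a=1 ⇒ p=63, q=8
(x₁, y₁) = (63, 8);  63² − 62·8² = 1 ✓

63 8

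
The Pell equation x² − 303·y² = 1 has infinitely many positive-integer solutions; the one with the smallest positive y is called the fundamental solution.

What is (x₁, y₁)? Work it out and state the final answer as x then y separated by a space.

2524 145

[17; 2,2,5,2,2,34] for √303; ℓ=6 ⇒ convergent index 5
i=0: a=17 ⇒ p=17, q=1
…
i=3: a=5 ⇒ p=470, q=27
i=4: a=2 ⇒ p=1027, q=59
i=5: a=2 ⇒ p=2524, q=145
fundamental: x₁=2524, y₁=145  (since 6370576 − 303·21025 = 1)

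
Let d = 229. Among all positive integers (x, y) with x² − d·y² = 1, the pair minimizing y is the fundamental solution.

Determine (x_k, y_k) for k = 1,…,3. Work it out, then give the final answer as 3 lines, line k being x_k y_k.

d=229: √d = [15; 7,1,1,7,30] (ℓ=5, odd), read p_9/q_9
step 0: (15, 1)  from 15·(1,0) + (0,1)
…
step 2: (121, 8)  from 1·(106,7) + (15,1)
…
step 4: (1710, 113)  from 7·(227,15) + (121,8)
…
step 8: (776325, 51301)  from 1·(413926,27353) + (362399,23948)
step 9: (5848201, 386460)  from 7·(776325,51301) + (413926,27353)
→ (5848201, 386460).  Check: 5848201²=34201454936401, 229·386460²=34201454936400, difference 1.
k=2:  x_2 = 5848201·5848201+229·386460·386460 = 68402909872801,  y_2 = 5848201·386460+386460·5848201 = 4520191516920
k=3:  x_3 = 5848201·68402909872801+229·386460·4520191516920 = 800067931842043513801,  y_3 = 5848201·4520191516920+386460·68402909872801 = 52869977098885735380

5848201 386460
68402909872801 4520191516920
800067931842043513801 52869977098885735380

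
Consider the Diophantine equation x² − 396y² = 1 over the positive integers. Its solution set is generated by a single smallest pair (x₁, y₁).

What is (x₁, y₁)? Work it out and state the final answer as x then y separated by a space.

√396 → a₀=19, period (1,8,1,38); ℓ=4 even so k=3
a_0=19:  p_0=19·1+0=19,  q_0=19·0+1=1
…
a_2=8:  p_2=8·20+19=179,  q_2=8·1+1=9
a_3=1:  p_3=1·179+20=199,  q_3=1·9+1=10
(x₁, y₁) = (199, 10);  199² − 396·10² = 1 ✓

199 10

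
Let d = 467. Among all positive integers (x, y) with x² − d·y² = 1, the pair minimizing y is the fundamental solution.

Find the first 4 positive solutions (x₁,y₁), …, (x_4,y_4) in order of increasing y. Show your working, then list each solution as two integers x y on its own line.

1625626 75225
5285319783751 244575431700
17183906517558380626 795176361465413175
55869210433019434807260001 2585318735566902940613400

[21; 1,1,1,1,3,…,1,1,42] for √467; ℓ=14 ⇒ convergent index 13
a_0=21:  p_0=21·1+0=21,  q_0=21·0+1=1
a_1=1:  p_1=1·21+1=22,  q_1=1·1+0=1
a_2=1:  p_2=1·22+21=43,  q_2=1·1+1=2
a_3=1:  p_3=1·43+22=65,  q_3=1·2+1=3
a_4=1:  p_4=1·65+43=108,  q_4=1·3+2=5
…
a_6=3:  p_6=3·389+108=1275,  q_6=3·18+5=59
a_7=21:  p_7=21·1275+389=27164,  q_7=21·59+18=1257
…
a_10=1:  p_10=1·275465+82767=358232,  q_10=1·12747+3830=16577
a_11=1:  p_11=1·358232+275465=633697,  q_11=1·16577+12747=29324
a_12=1:  p_12=1·633697+358232=991929,  q_12=1·29324+16577=45901
a_13=1:  p_13=1·991929+633697=1625626,  q_13=1·45901+29324=75225
→ (1625626, 75225).  Check: 1625626²=2642659891876, 467·75225²=2642659891875, difference 1.
k=2:  x_2 = 1625626·1625626+467·75225·75225 = 5285319783751,  y_2 = 1625626·75225+75225·1625626 = 244575431700
k=3:  x_3 = 1625626·5285319783751+467·75225·244575431700 = 17183906517558380626,  y_3 = 1625626·244575431700+75225·5285319783751 = 795176361465413175
k=4:  x_4 = 1625626·17183906517558380626+467·75225·795176361465413175 = 55869210433019434807260001,  y_4 = 1625626·795176361465413175+75225·17183906517558380626 = 2585318735566902940613400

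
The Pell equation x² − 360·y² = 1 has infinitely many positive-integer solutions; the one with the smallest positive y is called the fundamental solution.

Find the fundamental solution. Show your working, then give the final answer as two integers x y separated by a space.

[18; 1,36] for √360; ℓ=2 ⇒ convergent index 1
k=0  a_k=18  p_k/q_k = 18/1
k=1  a_k=1  p_k/q_k = 19/1
→ (19, 1).  Check: 19²=361, 360·1²=360, difference 1.

19 1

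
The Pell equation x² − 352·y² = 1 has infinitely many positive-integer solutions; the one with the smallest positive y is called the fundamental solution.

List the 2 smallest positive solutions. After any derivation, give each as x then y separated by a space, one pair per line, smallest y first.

77617 4137
12048797377 642203058

d=352: √d = [18; 1,3,5,9,5,3,1,36] (ℓ=8, even), read p_7/q_7
step 0: (18, 1)  from 18·(1,0) + (0,1)
step 1: (19, 1)  from 1·(18,1) + (1,0)
step 2: (75, 4)  from 3·(19,1) + (18,1)
step 3: (394, 21)  from 5·(75,4) + (19,1)
step 4: (3621, 193)  from 9·(394,21) + (75,4)
…
step 6: (59118, 3151)  from 3·(18499,986) + (3621,193)
step 7: (77617, 4137)  from 1·(59118,3151) + (18499,986)
→ (77617, 4137).  Check: 77617²=6024398689, 352·4137²=6024398688, difference 1.
k=2:  x_2 = 77617·77617+352·4137·4137 = 12048797377,  y_2 = 77617·4137+4137·77617 = 642203058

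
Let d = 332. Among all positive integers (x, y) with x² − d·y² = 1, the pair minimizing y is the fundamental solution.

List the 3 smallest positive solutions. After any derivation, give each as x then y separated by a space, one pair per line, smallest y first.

√332 → a₀=18, period (4,1,1,8,1,1,4,36); ℓ=8 even so k=7
a_0=18:  p_0=18·1+0=18,  q_0=18·0+1=1
…
a_3=1:  p_3=1·91+73=164,  q_3=1·5+4=9
a_4=8:  p_4=8·164+91=1403,  q_4=8·9+5=77
a_5=1:  p_5=1·1403+164=1567,  q_5=1·77+9=86
a_6=1:  p_6=1·1567+1403=2970,  q_6=1·86+77=163
a_7=4:  p_7=4·2970+1567=13447,  q_7=4·163+86=738
(x₁, y₁) = (13447, 738);  13447² − 332·738² = 1 ✓
k=2:  x_2 = 13447·13447+332·738·738 = 361643617,  y_2 = 13447·738+738·13447 = 19847772
k=3:  x_3 = 13447·361643617+332·738·19847772 = 9726043422151,  y_3 = 13447·19847772+738·361643617 = 533785979430

13447 738
361643617 19847772
9726043422151 533785979430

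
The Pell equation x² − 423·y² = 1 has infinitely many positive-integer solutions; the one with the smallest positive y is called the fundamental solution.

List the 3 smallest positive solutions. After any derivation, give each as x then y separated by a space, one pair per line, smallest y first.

4607 224
42448897 2063936
391124132351 19017106080

[20; 1,1,3,4,3,1,1,40] for √423; ℓ=8 ⇒ convergent index 7
k=0  a_k=20  p_k/q_k = 20/1
k=1  a_k=1  p_k/q_k = 21/1
k=2  a_k=1  p_k/q_k = 41/2
…
k=5  a_k=3  p_k/q_k = 1995/97
k=6  a_k=1  p_k/q_k = 2612/127
k=7  a_k=1  p_k/q_k = 4607/224
fundamental: x₁=4607, y₁=224  (since 21224449 − 423·50176 = 1)
k=2:  x_2 = 4607·4607+423·224·224 = 42448897,  y_2 = 4607·224+224·4607 = 2063936
k=3:  x_3 = 4607·42448897+423·224·2063936 = 391124132351,  y_3 = 4607·2063936+224·42448897 = 19017106080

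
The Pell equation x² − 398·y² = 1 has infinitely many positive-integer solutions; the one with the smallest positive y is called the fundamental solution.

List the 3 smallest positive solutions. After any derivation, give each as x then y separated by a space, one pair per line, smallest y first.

d=398: √d = [19; 1,18,1,38] (ℓ=4, even), read p_3/q_3
a_0=19:  p_0=19·1+0=19,  q_0=19·0+1=1
…
a_2=18:  p_2=18·20+19=379,  q_2=18·1+1=19
a_3=1:  p_3=1·379+20=399,  q_3=1·19+1=20
fundamental: x₁=399, y₁=20  (since 159201 − 398·400 = 1)
k=2:  x_2 = 399·399+398·20·20 = 318401,  y_2 = 399·20+20·399 = 15960
k=3:  x_3 = 399·318401+398·20·15960 = 254083599,  y_3 = 399·15960+20·318401 = 12736060

399 20
318401 15960
254083599 12736060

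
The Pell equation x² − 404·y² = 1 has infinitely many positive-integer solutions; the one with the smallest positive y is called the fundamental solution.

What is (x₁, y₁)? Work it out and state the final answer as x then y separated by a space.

201 10

d=404: √d = [20; 10,40] (ℓ=2, even), read p_1/q_1
a_0=20:  p_0=20·1+0=20,  q_0=20·0+1=1
a_1=10:  p_1=10·20+1=201,  q_1=10·1+0=10
fundamental: x₁=201, y₁=10  (since 40401 − 404·100 = 1)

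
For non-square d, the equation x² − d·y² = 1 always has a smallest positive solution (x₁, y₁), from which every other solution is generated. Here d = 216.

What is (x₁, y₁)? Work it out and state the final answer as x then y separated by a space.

485 33

√216 → a₀=14, period (1,2,3,2,1,28); ℓ=6 even so k=5
k=0  a_k=14  p_k/q_k = 14/1
k=1  a_k=1  p_k/q_k = 15/1
k=2  a_k=2  p_k/q_k = 44/3
k=3  a_k=3  p_k/q_k = 147/10
k=4  a_k=2  p_k/q_k = 338/23
k=5  a_k=1  p_k/q_k = 485/33
→ (485, 33).  Check: 485²=235225, 216·33²=235224, difference 1.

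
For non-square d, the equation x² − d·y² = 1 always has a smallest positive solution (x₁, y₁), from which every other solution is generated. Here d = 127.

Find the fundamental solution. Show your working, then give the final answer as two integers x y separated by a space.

4730624 419775

√127 = [11; 3,1,2,2,7,11,7,2,2,1,3,22, …], period ℓ=12 (even) → k=11
step 0: (11, 1)  from 11·(1,0) + (0,1)
…
step 2: (45, 4)  from 1·(34,3) + (11,1)
…
step 5: (2175, 193)  from 7·(293,26) + (124,11)
…
step 7: (171701, 15236)  from 7·(24218,2149) + (2175,193)
…
step 10: (1274561, 113099)  from 1·(906941,80478) + (367620,32621)
step 11: (4730624, 419775)  from 3·(1274561,113099) + (906941,80478)
fundamental: x₁=4730624, y₁=419775  (since 22378803429376 − 127·176211050625 = 1)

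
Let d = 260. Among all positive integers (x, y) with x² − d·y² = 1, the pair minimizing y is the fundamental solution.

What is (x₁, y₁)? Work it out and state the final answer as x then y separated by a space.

129 8

d=260: √d = [16; 8,32] (ℓ=2, even), read p_1/q_1
a_0=16:  p_0=16·1+0=16,  q_0=16·0+1=1
a_1=8:  p_1=8·16+1=129,  q_1=8·1+0=8
(x₁, y₁) = (129, 8);  129² − 260·8² = 1 ✓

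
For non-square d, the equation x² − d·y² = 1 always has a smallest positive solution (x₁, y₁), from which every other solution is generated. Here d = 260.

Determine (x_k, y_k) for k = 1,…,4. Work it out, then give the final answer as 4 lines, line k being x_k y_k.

129 8
33281 2064
8586369 532504
2215249921 137383968

d=260: √d = [16; 8,32] (ℓ=2, even), read p_1/q_1
step 0: (16, 1)  from 16·(1,0) + (0,1)
step 1: (129, 8)  from 8·(16,1) + (1,0)
→ (129, 8).  Check: 129²=16641, 260·8²=16640, difference 1.
(129+8√260)^2 = 33281 + 2064√260
(129+8√260)^3 = 8586369 + 532504√260
(129+8√260)^4 = 2215249921 + 137383968√260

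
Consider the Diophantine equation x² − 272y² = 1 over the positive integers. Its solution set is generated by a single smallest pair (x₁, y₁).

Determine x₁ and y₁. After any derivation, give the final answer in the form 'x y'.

√272 = [16; 2,32, …], period ℓ=2 (even) → k=1
a_0=16:  p_0=16·1+0=16,  q_0=16·0+1=1
a_1=2:  p_1=2·16+1=33,  q_1=2·1+0=2
(x₁, y₁) = (33, 2);  33² − 272·2² = 1 ✓

33 2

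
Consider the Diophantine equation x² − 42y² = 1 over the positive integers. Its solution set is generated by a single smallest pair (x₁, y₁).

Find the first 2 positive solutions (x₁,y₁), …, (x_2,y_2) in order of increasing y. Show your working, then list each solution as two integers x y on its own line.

d=42: √d = [6; 2,12] (ℓ=2, even), read p_1/q_1
step 0: (6, 1)  from 6·(1,0) + (0,1)
step 1: (13, 2)  from 2·(6,1) + (1,0)
→ (13, 2).  Check: 13²=169, 42·2²=168, difference 1.
k=2:  x_2 = 13·13+42·2·2 = 337,  y_2 = 13·2+2·13 = 52

13 2
337 52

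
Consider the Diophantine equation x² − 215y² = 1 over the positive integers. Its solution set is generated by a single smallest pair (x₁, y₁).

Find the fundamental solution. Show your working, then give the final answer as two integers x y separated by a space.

[14; 1,1,1,28] for √215; ℓ=4 ⇒ convergent index 3
k=0  a_k=14  p_k/q_k = 14/1
k=1  a_k=1  p_k/q_k = 15/1
k=2  a_k=1  p_k/q_k = 29/2
k=3  a_k=1  p_k/q_k = 44/3
fundamental: x₁=44, y₁=3  (since 1936 − 215·9 = 1)

44 3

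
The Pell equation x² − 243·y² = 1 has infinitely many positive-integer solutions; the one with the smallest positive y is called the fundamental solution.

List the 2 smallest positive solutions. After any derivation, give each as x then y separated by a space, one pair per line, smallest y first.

√243 → a₀=15, period (1,1,2,3,15,3,2,1,1,30); ℓ=10 even so k=9
a_0=15:  p_0=15·1+0=15,  q_0=15·0+1=1
a_1=1:  p_1=1·15+1=16,  q_1=1·1+0=1
a_2=1:  p_2=1·16+15=31,  q_2=1·1+1=2
…
a_6=3:  p_6=3·4053+265=12424,  q_6=3·260+17=797
a_7=2:  p_7=2·12424+4053=28901,  q_7=2·797+260=1854
a_8=1:  p_8=1·28901+12424=41325,  q_8=1·1854+797=2651
a_9=1:  p_9=1·41325+28901=70226,  q_9=1·2651+1854=4505
→ (70226, 4505).  Check: 70226²=4931691076, 243·4505²=4931691075, difference 1.
k=2:  x_2 = 70226·70226+243·4505·4505 = 9863382151,  y_2 = 70226·4505+4505·70226 = 632736260

70226 4505
9863382151 632736260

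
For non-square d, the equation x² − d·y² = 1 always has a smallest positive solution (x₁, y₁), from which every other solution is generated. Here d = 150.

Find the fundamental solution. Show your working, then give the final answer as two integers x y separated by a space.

49 4

√150 = [12; 4,24, …], period ℓ=2 (even) → k=1
k=0  a_k=12  p_k/q_k = 12/1
k=1  a_k=4  p_k/q_k = 49/4
(x₁, y₁) = (49, 4);  49² − 150·4² = 1 ✓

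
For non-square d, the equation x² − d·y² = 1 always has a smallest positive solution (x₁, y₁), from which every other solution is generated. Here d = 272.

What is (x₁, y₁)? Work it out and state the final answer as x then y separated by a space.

33 2

d=272: √d = [16; 2,32] (ℓ=2, even), read p_1/q_1
k=0  a_k=16  p_k/q_k = 16/1
k=1  a_k=2  p_k/q_k = 33/2
→ (33, 2).  Check: 33²=1089, 272·2²=1088, difference 1.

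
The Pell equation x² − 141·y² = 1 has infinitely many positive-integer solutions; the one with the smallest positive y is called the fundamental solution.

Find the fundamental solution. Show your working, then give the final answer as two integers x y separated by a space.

95 8

[11; 1,6,1,22] for √141; ℓ=4 ⇒ convergent index 3
step 0: (11, 1)  from 11·(1,0) + (0,1)
step 1: (12, 1)  from 1·(11,1) + (1,0)
step 2: (83, 7)  from 6·(12,1) + (11,1)
step 3: (95, 8)  from 1·(83,7) + (12,1)
fundamental: x₁=95, y₁=8  (since 9025 − 141·64 = 1)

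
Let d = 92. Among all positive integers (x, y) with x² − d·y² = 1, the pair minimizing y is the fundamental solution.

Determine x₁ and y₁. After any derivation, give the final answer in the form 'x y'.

[9; 1,1,2,4,2,1,1,18] for √92; ℓ=8 ⇒ convergent index 7
step 0: (9, 1)  from 9·(1,0) + (0,1)
step 1: (10, 1)  from 1·(9,1) + (1,0)
step 2: (19, 2)  from 1·(10,1) + (9,1)
step 3: (48, 5)  from 2·(19,2) + (10,1)
…
step 5: (470, 49)  from 2·(211,22) + (48,5)
step 6: (681, 71)  from 1·(470,49) + (211,22)
step 7: (1151, 120)  from 1·(681,71) + (470,49)
fundamental: x₁=1151, y₁=120  (since 1324801 − 92·14400 = 1)

1151 120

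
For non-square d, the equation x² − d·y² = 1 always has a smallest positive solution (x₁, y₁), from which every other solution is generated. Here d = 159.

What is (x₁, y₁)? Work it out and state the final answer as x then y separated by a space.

√159 → a₀=12, period (1,1,1,1,3,1,1,1,1,24); ℓ=10 even so k=9
i=0: a=12 ⇒ p=12, q=1
…
i=2: a=1 ⇒ p=25, q=2
…
i=8: a=1 ⇒ p=807, q=64
i=9: a=1 ⇒ p=1324, q=105
→ (1324, 105).  Check: 1324²=1752976, 159·105²=1752975, difference 1.

1324 105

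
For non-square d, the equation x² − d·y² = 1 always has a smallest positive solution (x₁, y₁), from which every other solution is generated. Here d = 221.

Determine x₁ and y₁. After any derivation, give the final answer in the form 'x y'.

1665 112

√221 → a₀=14, period (1,6,2,6,1,28); ℓ=6 even so k=5
a_0=14:  p_0=14·1+0=14,  q_0=14·0+1=1
a_1=1:  p_1=1·14+1=15,  q_1=1·1+0=1
a_2=6:  p_2=6·15+14=104,  q_2=6·1+1=7
a_3=2:  p_3=2·104+15=223,  q_3=2·7+1=15
a_4=6:  p_4=6·223+104=1442,  q_4=6·15+7=97
a_5=1:  p_5=1·1442+223=1665,  q_5=1·97+15=112
(x₁, y₁) = (1665, 112);  1665² − 221·112² = 1 ✓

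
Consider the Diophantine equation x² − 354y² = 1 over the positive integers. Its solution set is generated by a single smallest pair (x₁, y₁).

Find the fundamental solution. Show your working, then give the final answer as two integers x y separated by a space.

258065 13716

[18; 1,4,2,2,18,2,2,4,1,36] for √354; ℓ=10 ⇒ convergent index 9
step 0: (18, 1)  from 18·(1,0) + (0,1)
…
step 2: (94, 5)  from 4·(19,1) + (18,1)
step 3: (207, 11)  from 2·(94,5) + (19,1)
…
step 8: (210294, 11177)  from 4·(47771,2539) + (19210,1021)
step 9: (258065, 13716)  from 1·(210294,11177) + (47771,2539)
fundamental: x₁=258065, y₁=13716  (since 66597544225 − 354·188128656 = 1)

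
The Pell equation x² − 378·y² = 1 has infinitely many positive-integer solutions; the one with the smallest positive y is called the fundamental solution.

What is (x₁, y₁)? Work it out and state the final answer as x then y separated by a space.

√378 → a₀=19, period (2,3,1,4,1,3,2,38); ℓ=8 even so k=7
k=0  a_k=19  p_k/q_k = 19/1
…
k=4  a_k=4  p_k/q_k = 836/43
…
k=6  a_k=3  p_k/q_k = 3869/199
k=7  a_k=2  p_k/q_k = 8749/450
fundamental: x₁=8749, y₁=450  (since 76545001 − 378·202500 = 1)

8749 450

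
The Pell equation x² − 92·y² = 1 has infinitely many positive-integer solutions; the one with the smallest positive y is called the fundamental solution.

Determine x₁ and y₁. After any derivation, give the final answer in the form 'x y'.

√92 → a₀=9, period (1,1,2,4,2,1,1,18); ℓ=8 even so k=7
step 0: (9, 1)  from 9·(1,0) + (0,1)
…
step 6: (681, 71)  from 1·(470,49) + (211,22)
step 7: (1151, 120)  from 1·(681,71) + (470,49)
(x₁, y₁) = (1151, 120);  1151² − 92·120² = 1 ✓

1151 120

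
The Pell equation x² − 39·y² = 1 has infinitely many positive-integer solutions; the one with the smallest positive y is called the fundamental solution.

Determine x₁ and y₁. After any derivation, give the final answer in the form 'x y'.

[6; 4,12] for √39; ℓ=2 ⇒ convergent index 1
i=0: a=6 ⇒ p=6, q=1
i=1: a=4 ⇒ p=25, q=4
→ (25, 4).  Check: 25²=625, 39·4²=624, difference 1.

25 4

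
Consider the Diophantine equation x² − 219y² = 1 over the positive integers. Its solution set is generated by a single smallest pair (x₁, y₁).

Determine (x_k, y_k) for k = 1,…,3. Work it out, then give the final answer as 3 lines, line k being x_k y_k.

d=219: √d = [14; 1,3,1,28] (ℓ=4, even), read p_3/q_3
a_0=14:  p_0=14·1+0=14,  q_0=14·0+1=1
…
a_2=3:  p_2=3·15+14=59,  q_2=3·1+1=4
a_3=1:  p_3=1·59+15=74,  q_3=1·4+1=5
fundamental: x₁=74, y₁=5  (since 5476 − 219·25 = 1)
(74+5√219)^2 = 10951 + 740√219
(74+5√219)^3 = 1620674 + 109515√219

74 5
10951 740
1620674 109515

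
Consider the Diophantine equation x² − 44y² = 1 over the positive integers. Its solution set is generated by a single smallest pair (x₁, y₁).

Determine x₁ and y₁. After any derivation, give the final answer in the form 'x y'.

d=44: √d = [6; 1,1,1,2,1,1,1,12] (ℓ=8, even), read p_7/q_7
a_0=6:  p_0=6·1+0=6,  q_0=6·0+1=1
a_1=1:  p_1=1·6+1=7,  q_1=1·1+0=1
a_2=1:  p_2=1·7+6=13,  q_2=1·1+1=2
…
a_4=2:  p_4=2·20+13=53,  q_4=2·3+2=8
…
a_6=1:  p_6=1·73+53=126,  q_6=1·11+8=19
a_7=1:  p_7=1·126+73=199,  q_7=1·19+11=30
→ (199, 30).  Check: 199²=39601, 44·30²=39600, difference 1.

199 30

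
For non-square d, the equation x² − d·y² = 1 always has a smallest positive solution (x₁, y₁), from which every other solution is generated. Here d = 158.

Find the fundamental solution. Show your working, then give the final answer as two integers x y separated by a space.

√158 = [12; 1,1,3,12,3,1,1,24, …], period ℓ=8 (even) → k=7
step 0: (12, 1)  from 12·(1,0) + (0,1)
step 1: (13, 1)  from 1·(12,1) + (1,0)
step 2: (25, 2)  from 1·(13,1) + (12,1)
step 3: (88, 7)  from 3·(25,2) + (13,1)
step 4: (1081, 86)  from 12·(88,7) + (25,2)
…
step 6: (4412, 351)  from 1·(3331,265) + (1081,86)
step 7: (7743, 616)  from 1·(4412,351) + (3331,265)
(x₁, y₁) = (7743, 616);  7743² − 158·616² = 1 ✓

7743 616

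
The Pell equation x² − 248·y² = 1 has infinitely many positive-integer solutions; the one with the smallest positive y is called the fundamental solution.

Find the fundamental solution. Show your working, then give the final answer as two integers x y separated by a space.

[15; 1,2,1,30] for √248; ℓ=4 ⇒ convergent index 3
k=0  a_k=15  p_k/q_k = 15/1
k=1  a_k=1  p_k/q_k = 16/1
k=2  a_k=2  p_k/q_k = 47/3
k=3  a_k=1  p_k/q_k = 63/4
fundamental: x₁=63, y₁=4  (since 3969 − 248·16 = 1)

63 4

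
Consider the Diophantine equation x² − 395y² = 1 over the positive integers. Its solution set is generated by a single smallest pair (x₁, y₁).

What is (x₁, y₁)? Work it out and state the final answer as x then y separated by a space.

√395 → a₀=19, period (1,6,1,38); ℓ=4 even so k=3
step 0: (19, 1)  from 19·(1,0) + (0,1)
step 1: (20, 1)  from 1·(19,1) + (1,0)
step 2: (139, 7)  from 6·(20,1) + (19,1)
step 3: (159, 8)  from 1·(139,7) + (20,1)
fundamental: x₁=159, y₁=8  (since 25281 − 395·64 = 1)

159 8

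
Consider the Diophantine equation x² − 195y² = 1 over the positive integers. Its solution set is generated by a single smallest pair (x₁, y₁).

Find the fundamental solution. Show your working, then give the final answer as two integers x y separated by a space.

[13; 1,26] for √195; ℓ=2 ⇒ convergent index 1
step 0: (13, 1)  from 13·(1,0) + (0,1)
step 1: (14, 1)  from 1·(13,1) + (1,0)
(x₁, y₁) = (14, 1);  14² − 195·1² = 1 ✓

14 1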